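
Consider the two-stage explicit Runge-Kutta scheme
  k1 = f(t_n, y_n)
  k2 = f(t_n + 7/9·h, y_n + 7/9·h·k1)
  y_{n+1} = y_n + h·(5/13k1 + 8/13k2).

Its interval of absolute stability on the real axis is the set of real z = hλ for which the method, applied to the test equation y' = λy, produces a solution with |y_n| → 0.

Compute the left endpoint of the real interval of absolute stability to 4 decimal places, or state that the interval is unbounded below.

On y'=λy, z=hλ:
  k1=λy_n ⇒ h·k1=z·y_n;  k2=λ(1+7/9z)y_n ⇒ h·k2=z(1+7/9z)y_n
  y_{n+1}/y_n = 1 + 5/13z + 8/13z(1+7/9z) = 1 + z + 56/117z²
  R(z) = 1 + z + 56/117z².

Find x<0 with |R(x)|<1.
x=-0.8: |R|=0.5063
R=1: x+56/117x²=0 ⇒ x=−117/56=-2.0893; min R=1−1/(4·56/117)=0.4777>−1
Confirm numerically:
  x=-1.806: |R|=0.75512 <1
  x=-1.543: |R|=0.59655 <1
  x=-1.161: |R|=0.48416 <1
  x=-0.974: |R|=0.48007 <1
  x=-2.683: |R|=1.76243 >1
  x=-2.168: |R|=1.08168 >1
Stable set (-2.0893, 0).

z* = -2.0893.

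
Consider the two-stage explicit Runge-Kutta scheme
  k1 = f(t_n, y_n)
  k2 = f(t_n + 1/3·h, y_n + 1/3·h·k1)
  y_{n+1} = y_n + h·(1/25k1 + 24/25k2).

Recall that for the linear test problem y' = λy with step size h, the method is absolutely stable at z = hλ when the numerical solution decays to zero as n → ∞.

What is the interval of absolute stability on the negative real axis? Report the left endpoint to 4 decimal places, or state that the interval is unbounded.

Set f=λy, z=hλ:
  k1=λy_n ⇒ h·k1=z·y_n;  k2=λ(1+1/3z)y_n ⇒ h·k2=z(1+1/3z)y_n
  y_{n+1}/y_n = 1 + 1/25z + 24/25z(1+1/3z) = 1 + z + 8/25z²
  so R(z) = 1 + z + 8/25z².

Boundary: |R(x)|=1, x<0.
x=-1.04: |R|=0.3061
R=1: x+8/25x²=0 ⇒ x=−25/8=-3.1250; min R=1−1/(4·8/25)=0.2188>−1
Confirm numerically:
  x=-2.779: |R|=0.69231 <1
  x=-2.640: |R|=0.59027 <1
  x=-2.577: |R|=0.54810 <1
  x=-3.704: |R|=1.68628 >1
  x=-3.559: |R|=1.49427 >1
Stable set (-3.1250, 0).

(-3.1250, 0).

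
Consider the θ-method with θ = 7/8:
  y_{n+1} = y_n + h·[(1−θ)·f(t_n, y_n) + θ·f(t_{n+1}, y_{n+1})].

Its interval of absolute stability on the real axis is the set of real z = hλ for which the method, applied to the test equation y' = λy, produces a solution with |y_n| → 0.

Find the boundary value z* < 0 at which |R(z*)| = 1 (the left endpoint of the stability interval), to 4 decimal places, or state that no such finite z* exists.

On y'=λy, z=hλ:
  y_{n+1} = y_n + z·[1/8·y_n + 7/8·y_{n+1}] ⇒ (1 − 7/8z)y_{n+1} = (1 + 1/8z)y_n
  ⇒ R(z) = (1 + 1/8z)/(1 − 7/8z).

Solve |R(x)|<1 on ℝ⁻.
x=-1.4: |R|=0.3708
x=-2: |R|=0.2727
x=-10: |R|=0.0256
x=-100: |R|=0.1299
θ=7/8≥1/2 ⇒ |1+1/8x|<|1−7/8x| ∀x<0 ⇒ interval (−∞,0).

(−∞, 0) — no finite endpoint.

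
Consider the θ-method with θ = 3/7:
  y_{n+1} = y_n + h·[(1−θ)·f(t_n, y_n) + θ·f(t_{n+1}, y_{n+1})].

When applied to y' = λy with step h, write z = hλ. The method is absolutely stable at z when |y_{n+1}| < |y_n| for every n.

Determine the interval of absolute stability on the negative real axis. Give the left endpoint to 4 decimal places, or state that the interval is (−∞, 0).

Set f=λy, z=hλ:
  y_{n+1} = y_n + z·[4/7·y_n + 3/7·y_{n+1}] ⇒ (1 − 3/7z)y_{n+1} = (1 + 4/7z)y_n
  ⇒ R(z) = (1 + 4/7z)/(1 − 3/7z).

Need |R(x)|<1, x<0.
x=-1.28: |R|=0.1734
R=−1: 1+4/7x = −1+3/7x ⇒ -1/7x=2 ⇒ x=2/(-1/7)=-14.0000
Confirm numerically:
  x=-12.605: |R|=0.96887 <1
  x=-8.679: |R|=0.83894 <1
  x=-7.141: |R|=0.75868 <1
  x=-14.482: |R|=1.00955 >1
  x=-14.309: |R|=1.00619 >1
Stable set (-14.0000, 0).

z∈(-14.0000,0).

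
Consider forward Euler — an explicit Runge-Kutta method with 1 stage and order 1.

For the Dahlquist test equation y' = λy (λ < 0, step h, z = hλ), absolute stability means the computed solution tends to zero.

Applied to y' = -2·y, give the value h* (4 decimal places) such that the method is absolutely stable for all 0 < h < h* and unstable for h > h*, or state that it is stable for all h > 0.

(-2.0000,0); λ=-2 ⇒ h* = 1.0000.

Test eqn y'=λy, z=hλ:
  order 1, 1-stage ⇒ R(z)=1+z
  (e.g. R(-1.27)=-0.27000, |R|=0.27000)

Need |R(x)|<1, x<0.
x=-1.27: |R|=0.2700
|R(-2.2)|=1.2000 |R(-2.07)|=1.0700 |R(-1.88)|=0.8800
Bisect:
  x_lo=-2.8042 |R|=1.8042  x_hi=-0.1551 |R|=0.8449
  mid=-1.47963 |R|=0.47963 →hi
  mid=-2.14190 |R|=1.14190 →lo
  mid=-1.81076 |R|=0.81076 →hi
  mid=-1.97633 |R|=0.97633 →hi
  mid=-2.05911 |R|=1.05911 →lo
  mid=-2.01772 |R|=1.01772 →lo
  mid=-1.99702 |R|=0.99702 →hi
  mid=-2.00737 |R|=1.00737 →lo
  ...
  [-2.00010,-1.99993] ⇒ x*=-2.0000
So |R|<1 on (-2.0000, 0).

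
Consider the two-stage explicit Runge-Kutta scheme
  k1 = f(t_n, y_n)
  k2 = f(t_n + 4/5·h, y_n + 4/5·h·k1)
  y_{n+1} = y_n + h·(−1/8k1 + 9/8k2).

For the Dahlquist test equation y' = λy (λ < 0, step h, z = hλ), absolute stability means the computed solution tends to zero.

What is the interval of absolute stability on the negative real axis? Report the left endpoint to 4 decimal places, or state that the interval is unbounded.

Test eqn y'=λy, z=hλ:
  k1=λy_n ⇒ h·k1=z·y_n;  k2=λ(1+4/5z)y_n ⇒ h·k2=z(1+4/5z)y_n
  y_{n+1}/y_n = 1 − 1/8z + 9/8z(1+4/5z) = 1 + z + 9/10z²
  ⇒ R(z) = 1 + z + 9/10z².

Need |R(x)|<1, x<0.
x=-1.4: |R|=1.3640
R=1: x+9/10x²=0 ⇒ x=−10/9=-1.1111; min R=1−1/(4·9/10)=0.7222>−1
Confirm numerically:
  x=-0.998: |R|=0.89840 <1
  x=-0.986: |R|=0.88898 <1
  x=-0.594: |R|=0.72355 <1
  x=-0.567: |R|=0.72234 <1
  x=-1.642: |R|=1.78455 >1
  x=-1.593: |R|=1.69088 >1
  x=-1.188: |R|=1.08221 >1
Interval (-1.1111, 0).

(-1.1111, 0).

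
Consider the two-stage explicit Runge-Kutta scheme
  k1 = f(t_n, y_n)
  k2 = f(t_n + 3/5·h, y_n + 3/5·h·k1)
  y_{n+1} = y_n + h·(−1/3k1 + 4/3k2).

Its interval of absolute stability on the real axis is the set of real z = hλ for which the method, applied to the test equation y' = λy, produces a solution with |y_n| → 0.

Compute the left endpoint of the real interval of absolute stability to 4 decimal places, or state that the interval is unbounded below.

Set f=λy, z=hλ:
  k1=λy_n ⇒ h·k1=z·y_n;  k2=λ(1+3/5z)y_n ⇒ h·k2=z(1+3/5z)y_n
  y_{n+1}/y_n = 1 − 1/3z + 4/3z(1+3/5z) = 1 + z + 4/5z²
  Hence R(z) = 1 + z + 4/5z².

Find x<0 with |R(x)|<1.
x=-1.14: |R|=0.8997
R=1: x+4/5x²=0 ⇒ x=−5/4=-1.2500; min R=1−1/(4·4/5)=0.6875>−1
Confirm numerically:
  x=-0.856: |R|=0.73019 <1
  x=-0.731: |R|=0.69649 <1
  x=-0.715: |R|=0.69398 <1
  x=-1.844: |R|=1.87627 >1
  x=-1.690: |R|=1.59488 >1
So |R|<1 on (-1.2500, 0).

z* = -1.2500.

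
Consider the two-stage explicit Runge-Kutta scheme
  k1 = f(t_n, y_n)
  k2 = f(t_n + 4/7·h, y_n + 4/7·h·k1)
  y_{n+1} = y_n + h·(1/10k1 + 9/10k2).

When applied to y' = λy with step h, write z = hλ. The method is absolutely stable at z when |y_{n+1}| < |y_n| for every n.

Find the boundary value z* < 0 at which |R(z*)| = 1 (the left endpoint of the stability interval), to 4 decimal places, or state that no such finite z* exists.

left endpoint -1.9444.

Set f=λy, z=hλ:
  k1=λy_n ⇒ h·k1=z·y_n;  k2=λ(1+4/7z)y_n ⇒ h·k2=z(1+4/7z)y_n
  y_{n+1}/y_n = 1 + 1/10z + 9/10z(1+4/7z) = 1 + z + 18/35z²
  Hence R(z) = 1 + z + 18/35z².

Boundary: |R(x)|=1, x<0.
x=-0.53: |R|=0.6145
R=1: x+18/35x²=0 ⇒ x=−35/18=-1.9444; min R=1−1/(4·18/35)=0.5139>−1
Confirm numerically:
  x=-1.758: |R|=0.83143 <1
  x=-1.377: |R|=0.59815 <1
  x=-1.227: |R|=0.54727 <1
  x=-2.490: |R|=1.69862 >1
  x=-2.393: |R|=1.55203 >1
  x=-2.335: |R|=1.46900 >1
Interval (-1.9444, 0).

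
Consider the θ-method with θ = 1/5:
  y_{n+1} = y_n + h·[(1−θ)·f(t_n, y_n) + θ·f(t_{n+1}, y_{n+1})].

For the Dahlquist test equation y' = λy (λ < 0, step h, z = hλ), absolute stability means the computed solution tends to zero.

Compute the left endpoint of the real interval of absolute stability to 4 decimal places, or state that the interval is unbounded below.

On y'=λy, z=hλ:
  y_{n+1} = y_n + z·[4/5·y_n + 1/5·y_{n+1}] ⇒ (1 − 1/5z)y_{n+1} = (1 + 4/5z)y_n
  ⇒ R(z) = (1 + 4/5z)/(1 − 1/5z).

Need |R(x)|<1, x<0.
x=-0.6: |R|=0.4643
R=−1: 1+4/5x = −1+1/5x ⇒ -3/5x=2 ⇒ x=2/(-3/5)=-3.3333
Confirm numerically:
  x=-3.152: |R|=0.93327 <1
  x=-3.037: |R|=0.88939 <1
  x=-2.600: |R|=0.71053 <1
  x=-2.385: |R|=0.61476 <1
  x=-3.582: |R|=1.08693 >1
  x=-3.366: |R|=1.01171 >1
Interval (-3.3333, 0).

z* = -3.3333.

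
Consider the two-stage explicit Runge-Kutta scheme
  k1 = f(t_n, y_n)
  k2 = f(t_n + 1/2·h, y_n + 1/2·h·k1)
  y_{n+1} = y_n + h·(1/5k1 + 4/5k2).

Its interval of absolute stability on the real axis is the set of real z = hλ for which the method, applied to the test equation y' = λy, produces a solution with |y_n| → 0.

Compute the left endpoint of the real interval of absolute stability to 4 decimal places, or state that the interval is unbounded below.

z* = -2.5000.

Set f=λy, z=hλ:
  k1=λy_n ⇒ h·k1=z·y_n;  k2=λ(1+1/2z)y_n ⇒ h·k2=z(1+1/2z)y_n
  y_{n+1}/y_n = 1 + 1/5z + 4/5z(1+1/2z) = 1 + z + 2/5z²
  ⇒ R(z) = 1 + z + 2/5z².

Find x<0 with |R(x)|<1.
x=-1.1: |R|=0.3840
R=1: x+2/5x²=0 ⇒ x=−5/2=-2.5000; min R=1−1/(4·2/5)=0.3750>−1
Confirm numerically:
  x=-2.232: |R|=0.76073 <1
  x=-2.053: |R|=0.63292 <1
  x=-1.719: |R|=0.46298 <1
  x=-1.427: |R|=0.38753 <1
  x=-2.963: |R|=1.54875 >1
  x=-2.681: |R|=1.19410 >1
  x=-2.540: |R|=1.04064 >1
So |R|<1 on (-2.5000, 0).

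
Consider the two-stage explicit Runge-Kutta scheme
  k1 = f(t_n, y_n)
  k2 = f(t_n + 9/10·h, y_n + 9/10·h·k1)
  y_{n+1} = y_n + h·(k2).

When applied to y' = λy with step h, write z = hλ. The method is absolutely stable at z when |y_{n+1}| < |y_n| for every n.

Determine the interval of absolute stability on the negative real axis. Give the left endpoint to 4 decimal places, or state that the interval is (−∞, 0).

(-1.1111, 0).

Test eqn y'=λy, z=hλ:
  k1=λy_n ⇒ h·k1=z·y_n;  k2=λ(1+9/10z)y_n ⇒ h·k2=z(1+9/10z)y_n
  y_{n+1}/y_n = 1 + z(1+9/10z) = 1 + z + 9/10z²
  so R(z) = 1 + z + 9/10z².

Boundary: |R(x)|=1, x<0.
x=-0.9: |R|=0.8290
R=1: x+9/10x²=0 ⇒ x=−10/9=-1.1111; min R=1−1/(4·9/10)=0.7222>−1
Confirm numerically:
  x=-1.021: |R|=0.91720 <1
  x=-0.898: |R|=0.82776 <1
  x=-0.707: |R|=0.74286 <1
  x=-0.645: |R|=0.72942 <1
  x=-1.613: |R|=1.72859 >1
  x=-1.608: |R|=1.71910 >1
  x=-1.313: |R|=1.23857 >1
Interval (-1.1111, 0).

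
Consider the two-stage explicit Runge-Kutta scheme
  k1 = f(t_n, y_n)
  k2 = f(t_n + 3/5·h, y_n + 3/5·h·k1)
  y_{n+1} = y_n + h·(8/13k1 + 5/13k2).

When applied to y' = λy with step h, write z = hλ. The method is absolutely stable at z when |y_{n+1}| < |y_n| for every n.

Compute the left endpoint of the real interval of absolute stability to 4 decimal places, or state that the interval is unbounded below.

left endpoint -4.3333.

With y'=λy (z=hλ):
  k1=λy_n ⇒ h·k1=z·y_n;  k2=λ(1+3/5z)y_n ⇒ h·k2=z(1+3/5z)y_n
  y_{n+1}/y_n = 1 + 8/13z + 5/13z(1+3/5z) = 1 + z + 3/13z²
  Hence R(z) = 1 + z + 3/13z².

Boundary: |R(x)|=1, x<0.
x=-0.61: |R|=0.4759
R=1: x+3/13x²=0 ⇒ x=−13/3=-4.3333; min R=1−1/(4·3/13)=-0.0833>−1
Confirm numerically:
  x=-3.004: |R|=0.07847 <1
  x=-2.495: |R|=0.05846 <1
  x=-2.116: |R|=0.08274 <1
  x=-4.873: |R|=1.60688 >1
  x=-4.749: |R|=1.45554 >1
So |R|<1 on (-4.3333, 0).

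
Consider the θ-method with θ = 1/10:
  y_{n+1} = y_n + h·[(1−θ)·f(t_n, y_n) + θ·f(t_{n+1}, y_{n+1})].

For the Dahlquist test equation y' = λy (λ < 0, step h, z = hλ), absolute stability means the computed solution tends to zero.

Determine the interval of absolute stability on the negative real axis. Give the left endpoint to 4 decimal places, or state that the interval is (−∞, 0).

On y'=λy, z=hλ:
  y_{n+1} = y_n + z·[9/10·y_n + 1/10·y_{n+1}] ⇒ (1 − 1/10z)y_{n+1} = (1 + 9/10z)y_n
  ⇒ R(z) = (1 + 9/10z)/(1 − 1/10z).

Solve |R(x)|<1 on ℝ⁻.
x=-1.39: |R|=0.2204
R=−1: 1+9/10x = −1+1/10x ⇒ -4/5x=2 ⇒ x=2/(-4/5)=-2.5000
Confirm numerically:
  x=-2.371: |R|=0.91658 <1
  x=-2.172: |R|=0.78442 <1
  x=-1.485: |R|=0.29299 <1
  x=-1.380: |R|=0.21265 <1
  x=-2.654: |R|=1.09736 >1
  x=-2.539: |R|=1.02488 >1
Stable set (-2.5000, 0).

z∈(-2.5000,0).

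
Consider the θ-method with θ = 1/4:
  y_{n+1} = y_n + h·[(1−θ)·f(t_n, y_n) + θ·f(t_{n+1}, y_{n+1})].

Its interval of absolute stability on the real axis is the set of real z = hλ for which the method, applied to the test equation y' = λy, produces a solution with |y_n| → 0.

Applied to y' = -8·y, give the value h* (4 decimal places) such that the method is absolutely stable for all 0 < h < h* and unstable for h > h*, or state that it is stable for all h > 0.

Set f=λy, z=hλ:
  y_{n+1} = y_n + z·[3/4·y_n + 1/4·y_{n+1}] ⇒ (1 − 1/4z)y_{n+1} = (1 + 3/4z)y_n
  R(z) = (1 + 3/4z)/(1 − 1/4z).

Need |R(x)|<1, x<0.
x=-0.32: |R|=0.7037
R=−1: 1+3/4x = −1+1/4x ⇒ -1/2x=2 ⇒ x=2/(-1/2)=-4.0000
Confirm numerically:
  x=-3.708: |R|=0.92423 <1
  x=-2.939: |R|=0.69419 <1
  x=-2.599: |R|=0.57539 <1
  x=-1.773: |R|=0.22848 <1
  x=-4.484: |R|=1.11410 >1
  x=-4.342: |R|=1.08199 >1
  x=-4.117: |R|=1.02883 >1
So |R|<1 on (-4.0000, 0).

(-4.0000,0); λ=-8 ⇒ h* = (4)/8 = 0.5000.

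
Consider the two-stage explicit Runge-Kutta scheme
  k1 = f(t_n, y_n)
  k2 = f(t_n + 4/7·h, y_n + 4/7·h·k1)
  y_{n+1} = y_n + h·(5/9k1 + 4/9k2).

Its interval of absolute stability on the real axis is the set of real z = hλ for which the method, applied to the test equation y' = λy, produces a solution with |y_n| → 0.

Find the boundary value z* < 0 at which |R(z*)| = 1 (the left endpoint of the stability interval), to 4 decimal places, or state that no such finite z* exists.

left endpoint -3.9375.

With y'=λy (z=hλ):
  k1=λy_n ⇒ h·k1=z·y_n;  k2=λ(1+4/7z)y_n ⇒ h·k2=z(1+4/7z)y_n
  y_{n+1}/y_n = 1 + 5/9z + 4/9z(1+4/7z) = 1 + z + 16/63z²
  Hence R(z) = 1 + z + 16/63z².

Solve |R(x)|<1 on ℝ⁻.
x=-1.62: |R|=0.0465
R=1: x+16/63x²=0 ⇒ x=−63/16=-3.9375; min R=1−1/(4·16/63)=0.0156>−1
Confirm numerically:
  x=-3.045: |R|=0.30980 <1
  x=-2.401: |R|=0.06308 <1
  x=-2.127: |R|=0.02199 <1
  x=-4.468: |R|=1.60197 >1
  x=-4.387: |R|=1.50081 >1
  x=-4.168: |R|=1.24399 >1
Interval (-3.9375, 0).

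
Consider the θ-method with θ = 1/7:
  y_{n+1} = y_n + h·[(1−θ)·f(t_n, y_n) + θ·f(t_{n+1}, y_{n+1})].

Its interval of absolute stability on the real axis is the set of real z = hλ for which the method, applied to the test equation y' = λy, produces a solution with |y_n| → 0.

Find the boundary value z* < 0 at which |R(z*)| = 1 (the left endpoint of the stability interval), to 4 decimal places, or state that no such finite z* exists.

left endpoint -2.8000.

Test eqn y'=λy, z=hλ:
  y_{n+1} = y_n + z·[6/7·y_n + 1/7·y_{n+1}] ⇒ (1 − 1/7z)y_{n+1} = (1 + 6/7z)y_n
  ⇒ R(z) = (1 + 6/7z)/(1 − 1/7z).

Find x<0 with |R(x)|<1.
x=-1.1: |R|=0.0494
R=−1: 1+6/7x = −1+1/7x ⇒ -5/7x=2 ⇒ x=2/(-5/7)=-2.8000
Confirm numerically:
  x=-2.586: |R|=0.88838 <1
  x=-2.495: |R|=0.83939 <1
  x=-2.256: |R|=0.70614 <1
  x=-3.366: |R|=1.27301 >1
Interval (-2.8000, 0).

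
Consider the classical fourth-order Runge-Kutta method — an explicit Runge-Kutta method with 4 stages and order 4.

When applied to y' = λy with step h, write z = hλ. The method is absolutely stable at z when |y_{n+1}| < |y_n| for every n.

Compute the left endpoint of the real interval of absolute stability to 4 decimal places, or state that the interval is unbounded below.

Set f=λy, z=hλ:
  order 4, 4-stage ⇒ R(z)=1+z+z^2/2+z^3/6+z^4/24
  (e.g. R(-1.37)=0.28667, |R|=0.28667)

Need |R(x)|<1, x<0.
x=-1.37: |R|=0.2867
|R(-3.06)|=1.4996 |R(-2.47)|=0.6198 |R(-1.41)|=0.2815
Bisect:
  x_lo=-3.4377 |R|=2.5194  x_hi=-0.3583 |R|=0.6989
  mid=-1.89798 |R|=0.30436 →hi
  mid=-2.66785 |R|=0.83689 →hi
  mid=-3.05278 |R|=1.48409 →lo
  mid=-2.86031 |R|=1.11912 →lo
  mid=-2.76408 |R|=0.96848 →hi
  mid=-2.81220 |R|=1.04132 →lo
  mid=-2.78814 |R|=1.00430 →lo
  mid=-2.77611 |R|=0.98624 →hi
  ...
  [-2.78532,-2.78513] ⇒ x*=-2.7853
Stable set (-2.7853, 0).

left endpoint -2.7853.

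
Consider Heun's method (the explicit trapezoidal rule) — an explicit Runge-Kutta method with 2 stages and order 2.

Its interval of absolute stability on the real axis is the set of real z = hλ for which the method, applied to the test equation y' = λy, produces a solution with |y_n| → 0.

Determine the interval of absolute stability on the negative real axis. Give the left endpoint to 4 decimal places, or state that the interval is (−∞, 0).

Set f=λy, z=hλ:
  order 2, 2-stage ⇒ R(z)=1+z+z^2/2
  (e.g. R(-1.44)=0.59680, |R|=0.59680)

Find x<0 with |R(x)|<1.
x=-1.44: |R|=0.5968
|R(-2.38)|=1.4522 |R(-1.38)|=0.5722 |R(-0.55)|=0.6013
Bisect:
  x_lo=-2.4803 |R|=1.5956  x_hi=-0.1800 |R|=0.8362
  mid=-1.33016 |R|=0.55450 →hi
  mid=-1.90522 |R|=0.90971 →hi
  mid=-2.19275 |R|=1.21132 →lo
  mid=-2.04898 |R|=1.05018 →lo
  mid=-1.97710 |R|=0.97736 →hi
  mid=-2.01304 |R|=1.01313 →lo
  mid=-1.99507 |R|=0.99508 →hi
  mid=-2.00406 |R|=1.00406 →lo
  ...
  [-2.00013,-1.99999] ⇒ x*=-2.0000
So |R|<1 on (-2.0000, 0).

z∈(-2.0000,0).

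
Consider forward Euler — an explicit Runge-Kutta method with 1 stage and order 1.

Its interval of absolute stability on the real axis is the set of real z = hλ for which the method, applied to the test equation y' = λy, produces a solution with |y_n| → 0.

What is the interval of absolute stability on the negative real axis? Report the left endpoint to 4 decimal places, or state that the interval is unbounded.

(-2.0000, 0).

Set f=λy, z=hλ:
  order 1, 1-stage ⇒ R(z)=1+z
  (e.g. R(-1.33)=-0.33000, |R|=0.33000)

Boundary: |R(x)|=1, x<0.
x=-1.33: |R|=0.3300
|R(-2.31)|=1.3100 |R(-1.14)|=0.1400 |R(-0.96)|=0.0400
Bisect:
  x_lo=-2.8315 |R|=1.8315  x_hi=-0.1306 |R|=0.8694
  mid=-1.48106 |R|=0.48106 →hi
  mid=-2.15629 |R|=1.15629 →lo
  mid=-1.81868 |R|=0.81868 →hi
  mid=-1.98749 |R|=0.98749 →hi
  mid=-2.07189 |R|=1.07189 →lo
  mid=-2.02969 |R|=1.02969 →lo
  mid=-2.00859 |R|=1.00859 →lo
  ...
  [-2.00002,-1.99985] ⇒ x*=-2.0000
So |R|<1 on (-2.0000, 0).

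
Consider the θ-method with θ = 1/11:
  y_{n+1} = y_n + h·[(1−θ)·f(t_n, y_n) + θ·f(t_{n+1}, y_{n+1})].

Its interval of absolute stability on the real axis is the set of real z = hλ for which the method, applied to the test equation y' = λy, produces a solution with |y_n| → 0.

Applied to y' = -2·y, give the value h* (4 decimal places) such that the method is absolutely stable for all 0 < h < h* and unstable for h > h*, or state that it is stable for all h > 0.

Test eqn y'=λy, z=hλ:
  y_{n+1} = y_n + z·[10/11·y_n + 1/11·y_{n+1}] ⇒ (1 − 1/11z)y_{n+1} = (1 + 10/11z)y_n
  Hence R(z) = (1 + 10/11z)/(1 − 1/11z).

Find x<0 with |R(x)|<1.
x=-1.39: |R|=0.2341
R=−1: 1+10/11x = −1+1/11x ⇒ -9/11x=2 ⇒ x=2/(-9/11)=-2.4444
Confirm numerically:
  x=-1.675: |R|=0.45365 <1
  x=-1.528: |R|=0.34163 <1
  x=-1.182: |R|=0.06731 <1
  x=-2.879: |R|=1.28179 >1
  x=-2.852: |R|=1.26480 >1
  x=-2.698: |R|=1.16659 >1
Interval (-2.4444, 0).

(-2.4444,0); λ=-2 ⇒ h* = (22/9)/2 = 1.2222.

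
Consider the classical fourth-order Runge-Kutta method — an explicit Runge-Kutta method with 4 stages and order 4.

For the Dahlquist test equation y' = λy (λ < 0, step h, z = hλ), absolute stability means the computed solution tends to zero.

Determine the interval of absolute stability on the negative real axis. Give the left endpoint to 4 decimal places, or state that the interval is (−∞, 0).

z∈(-2.7853,0).

Set f=λy, z=hλ:
  order 4, 4-stage ⇒ R(z)=1+z+z^2/2+z^3/6+z^4/24
  (e.g. R(-1.78)=0.28252, |R|=0.28252)

Find x<0 with |R(x)|<1.
x=-1.78: |R|=0.2825
|R(-2.83)|=1.0695 |R(-1.35)|=0.2896 |R(-1.26)|=0.3054
Bisect:
  x_lo=-3.3780 |R|=2.3284  x_hi=-0.1168 |R|=0.8898
  mid=-1.74739 |R|=0.27852 →hi
  mid=-2.56268 |R|=0.71307 →hi
  mid=-2.97033 |R|=1.31674 →lo
  mid=-2.76650 |R|=0.97204 →hi
  mid=-2.86841 |R|=1.13272 →lo
  mid=-2.81746 |R|=1.04959 →lo
  mid=-2.79198 |R|=1.01013 →lo
  mid=-2.77924 |R|=0.99091 →hi
  mid=-2.78561 |R|=1.00048 →lo
  mid=-2.78243 |R|=0.99569 →hi
  ...
  [-2.78541,-2.78521] ⇒ x*=-2.7853
Stable set (-2.7853, 0).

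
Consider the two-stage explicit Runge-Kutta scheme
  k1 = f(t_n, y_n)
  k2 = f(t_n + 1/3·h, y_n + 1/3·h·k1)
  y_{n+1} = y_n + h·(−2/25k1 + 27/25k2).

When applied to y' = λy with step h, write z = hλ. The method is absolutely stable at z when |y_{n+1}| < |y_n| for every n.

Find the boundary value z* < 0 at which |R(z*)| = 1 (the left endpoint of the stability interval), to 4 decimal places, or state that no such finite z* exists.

On y'=λy, z=hλ:
  k1=λy_n ⇒ h·k1=z·y_n;  k2=λ(1+1/3z)y_n ⇒ h·k2=z(1+1/3z)y_n
  y_{n+1}/y_n = 1 − 2/25z + 27/25z(1+1/3z) = 1 + z + 9/25z²
  so R(z) = 1 + z + 9/25z².

Solve |R(x)|<1 on ℝ⁻.
x=-1.63: |R|=0.3265
R=1: x+9/25x²=0 ⇒ x=−25/9=-2.7778; min R=1−1/(4·9/25)=0.3056>−1
Confirm numerically:
  x=-2.409: |R|=0.68018 <1
  x=-2.279: |R|=0.59078 <1
  x=-1.824: |R|=0.37371 <1
  x=-1.546: |R|=0.31444 <1
  x=-3.264: |R|=1.57133 >1
  x=-3.230: |R|=1.52584 >1
  x=-2.829: |R|=1.05217 >1
Interval (-2.7778, 0).

z* = -2.7778.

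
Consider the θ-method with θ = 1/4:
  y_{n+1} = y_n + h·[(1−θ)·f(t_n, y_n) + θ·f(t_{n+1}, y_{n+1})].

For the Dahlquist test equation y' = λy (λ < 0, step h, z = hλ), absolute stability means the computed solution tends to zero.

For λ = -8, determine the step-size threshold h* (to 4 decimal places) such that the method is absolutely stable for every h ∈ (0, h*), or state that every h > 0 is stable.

(-4.0000,0); λ=-8 ⇒ h* = (4)/8 = 0.5000.

On y'=λy, z=hλ:
  y_{n+1} = y_n + z·[3/4·y_n + 1/4·y_{n+1}] ⇒ (1 − 1/4z)y_{n+1} = (1 + 3/4z)y_n
  so R(z) = (1 + 3/4z)/(1 − 1/4z).

Boundary: |R(x)|=1, x<0.
x=-0.65: |R|=0.4409
R=−1: 1+3/4x = −1+1/4x ⇒ -1/2x=2 ⇒ x=2/(-1/2)=-4.0000
Confirm numerically:
  x=-3.885: |R|=0.97083 <1
  x=-3.289: |R|=0.80491 <1
  x=-1.665: |R|=0.17564 <1
  x=-4.377: |R|=1.09001 >1
  x=-4.152: |R|=1.03729 >1
Stable set (-4.0000, 0).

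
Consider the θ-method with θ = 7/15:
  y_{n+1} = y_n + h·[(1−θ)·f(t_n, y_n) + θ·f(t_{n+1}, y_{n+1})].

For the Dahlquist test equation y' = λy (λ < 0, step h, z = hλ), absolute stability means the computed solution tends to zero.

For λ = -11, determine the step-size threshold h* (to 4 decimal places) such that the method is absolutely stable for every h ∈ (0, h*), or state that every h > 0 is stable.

(-30.0000,0); λ=-11 ⇒ h* = (30)/11 = 2.7273.

Test eqn y'=λy, z=hλ:
  y_{n+1} = y_n + z·[8/15·y_n + 7/15·y_{n+1}] ⇒ (1 − 7/15z)y_{n+1} = (1 + 8/15z)y_n
  so R(z) = (1 + 8/15z)/(1 − 7/15z).

Boundary: |R(x)|=1, x<0.
x=-1.7: |R|=0.0520
R=−1: 1+8/15x = −1+7/15x ⇒ -1/15x=2 ⇒ x=2/(-1/15)=-30.0000
Confirm numerically:
  x=-25.414: |R|=0.97623 <1
  x=-24.585: |R|=0.97106 <1
  x=-14.959: |R|=0.87436 <1
  x=-30.373: |R|=1.00164 >1
  x=-30.022: |R|=1.00010 >1
Interval (-30.0000, 0).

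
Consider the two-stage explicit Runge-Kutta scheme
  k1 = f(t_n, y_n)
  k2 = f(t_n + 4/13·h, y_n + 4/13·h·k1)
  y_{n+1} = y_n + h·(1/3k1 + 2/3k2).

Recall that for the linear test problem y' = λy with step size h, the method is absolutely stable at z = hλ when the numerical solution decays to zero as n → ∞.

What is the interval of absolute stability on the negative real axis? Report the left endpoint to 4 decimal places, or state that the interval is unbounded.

(-4.8750, 0).

On y'=λy, z=hλ:
  k1=λy_n ⇒ h·k1=z·y_n;  k2=λ(1+4/13z)y_n ⇒ h·k2=z(1+4/13z)y_n
  y_{n+1}/y_n = 1 + 1/3z + 2/3z(1+4/13z) = 1 + z + 8/39z²
  Hence R(z) = 1 + z + 8/39z².

Need |R(x)|<1, x<0.
x=-1.72: |R|=0.1131
R=1: x+8/39x²=0 ⇒ x=−39/8=-4.8750; min R=1−1/(4·8/39)=-0.2188>−1
Confirm numerically:
  x=-4.385: |R|=0.55925 <1
  x=-2.510: |R|=0.21767 <1
  x=-2.494: |R|=0.21810 <1
  x=-2.092: |R|=0.19426 <1
  x=-5.408: |R|=1.59127 >1
  x=-5.117: |R|=1.25401 >1
Stable set (-4.8750, 0).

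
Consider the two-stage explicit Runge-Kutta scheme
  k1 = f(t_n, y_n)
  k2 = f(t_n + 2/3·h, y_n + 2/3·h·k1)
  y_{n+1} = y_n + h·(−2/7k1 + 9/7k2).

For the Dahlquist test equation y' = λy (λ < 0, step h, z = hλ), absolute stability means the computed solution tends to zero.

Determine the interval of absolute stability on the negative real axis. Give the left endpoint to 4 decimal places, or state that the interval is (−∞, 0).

(-1.1667, 0).

Set f=λy, z=hλ:
  k1=λy_n ⇒ h·k1=z·y_n;  k2=λ(1+2/3z)y_n ⇒ h·k2=z(1+2/3z)y_n
  y_{n+1}/y_n = 1 − 2/7z + 9/7z(1+2/3z) = 1 + z + 6/7z²
  so R(z) = 1 + z + 6/7z².

Find x<0 with |R(x)|<1.
x=-0.79: |R|=0.7449
R=1: x+6/7x²=0 ⇒ x=−7/6=-1.1667; min R=1−1/(4·6/7)=0.7083>−1
Confirm numerically:
  x=-1.032: |R|=0.88088 <1
  x=-1.006: |R|=0.86146 <1
  x=-0.904: |R|=0.79647 <1
  x=-0.892: |R|=0.79000 <1
  x=-1.707: |R|=1.79058 >1
  x=-1.385: |R|=1.25919 >1
  x=-1.321: |R|=1.17475 >1
Interval (-1.1667, 0).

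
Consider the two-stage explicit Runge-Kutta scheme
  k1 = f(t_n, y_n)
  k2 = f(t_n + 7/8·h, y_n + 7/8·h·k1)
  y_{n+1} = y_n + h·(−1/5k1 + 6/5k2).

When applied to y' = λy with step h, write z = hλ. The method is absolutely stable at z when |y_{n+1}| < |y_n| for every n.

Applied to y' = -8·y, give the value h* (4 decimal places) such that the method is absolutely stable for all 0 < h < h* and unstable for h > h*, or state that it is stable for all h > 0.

(-0.9524,0); λ=-8 ⇒ h* = (20/21)/8 = 0.1190.

Set f=λy, z=hλ:
  k1=λy_n ⇒ h·k1=z·y_n;  k2=λ(1+7/8z)y_n ⇒ h·k2=z(1+7/8z)y_n
  y_{n+1}/y_n = 1 − 1/5z + 6/5z(1+7/8z) = 1 + z + 21/20z²
  Hence R(z) = 1 + z + 21/20z².

Boundary: |R(x)|=1, x<0.
x=-1.25: |R|=1.3906
R=1: x+21/20x²=0 ⇒ x=−20/21=-0.9524; min R=1−1/(4·21/20)=0.7619>−1
Confirm numerically:
  x=-0.796: |R|=0.86930 <1
  x=-0.728: |R|=0.82848 <1
  x=-0.681: |R|=0.80595 <1
  x=-0.515: |R|=0.76349 <1
  x=-1.390: |R|=1.63870 >1
  x=-1.346: |R|=1.55630 >1
So |R|<1 on (-0.9524, 0).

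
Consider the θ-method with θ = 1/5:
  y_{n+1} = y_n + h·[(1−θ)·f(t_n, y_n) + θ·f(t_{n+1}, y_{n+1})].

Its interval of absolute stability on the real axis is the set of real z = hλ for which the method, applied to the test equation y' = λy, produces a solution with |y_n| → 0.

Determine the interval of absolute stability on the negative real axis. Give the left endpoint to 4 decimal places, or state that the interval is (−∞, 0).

(-3.3333, 0).

On y'=λy, z=hλ:
  y_{n+1} = y_n + z·[4/5·y_n + 1/5·y_{n+1}] ⇒ (1 − 1/5z)y_{n+1} = (1 + 4/5z)y_n
  so R(z) = (1 + 4/5z)/(1 − 1/5z).

Solve |R(x)|<1 on ℝ⁻.
x=-0.54: |R|=0.5126
R=−1: 1+4/5x = −1+1/5x ⇒ -3/5x=2 ⇒ x=2/(-3/5)=-3.3333
Confirm numerically:
  x=-2.608: |R|=0.71399 <1
  x=-2.068: |R|=0.46293 <1
  x=-1.365: |R|=0.07227 <1
  x=-3.807: |R|=1.16135 >1
  x=-3.475: |R|=1.05015 >1
Stable set (-3.3333, 0).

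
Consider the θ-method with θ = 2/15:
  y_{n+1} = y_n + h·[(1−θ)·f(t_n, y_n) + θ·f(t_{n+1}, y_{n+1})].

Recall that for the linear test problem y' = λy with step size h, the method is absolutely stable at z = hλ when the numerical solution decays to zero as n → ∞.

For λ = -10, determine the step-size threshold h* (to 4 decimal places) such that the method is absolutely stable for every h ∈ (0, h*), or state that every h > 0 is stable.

(-2.7273,0); λ=-10 ⇒ h* = (30/11)/10 = 0.2727.

With y'=λy (z=hλ):
  y_{n+1} = y_n + z·[13/15·y_n + 2/15·y_{n+1}] ⇒ (1 − 2/15z)y_{n+1} = (1 + 13/15z)y_n
  Hence R(z) = (1 + 13/15z)/(1 − 2/15z).

Find x<0 with |R(x)|<1.
x=-0.54: |R|=0.4963
R=−1: 1+13/15x = −1+2/15x ⇒ -11/15x=2 ⇒ x=2/(-11/15)=-2.7273
Confirm numerically:
  x=-2.065: |R|=0.61918 <1
  x=-1.650: |R|=0.35246 <1
  x=-1.399: |R|=0.17907 <1
  x=-2.984: |R|=1.13468 >1
  x=-2.829: |R|=1.05417 >1
Interval (-2.7273, 0).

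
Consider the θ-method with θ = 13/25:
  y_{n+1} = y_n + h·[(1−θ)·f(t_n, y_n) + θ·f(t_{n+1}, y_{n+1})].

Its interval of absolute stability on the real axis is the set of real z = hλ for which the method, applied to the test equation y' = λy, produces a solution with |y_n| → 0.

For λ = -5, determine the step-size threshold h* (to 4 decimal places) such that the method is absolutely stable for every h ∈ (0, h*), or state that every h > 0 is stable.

interval (−∞, 0). Any h>0 works for λ=-5.

With y'=λy (z=hλ):
  y_{n+1} = y_n + z·[12/25·y_n + 13/25·y_{n+1}] ⇒ (1 − 13/25z)y_{n+1} = (1 + 12/25z)y_n
  ⇒ R(z) = (1 + 12/25z)/(1 − 13/25z).

Boundary: |R(x)|=1, x<0.
x=-0.46: |R|=0.6288
x=-2: |R|=0.0196
x=-10: |R|=0.6129
x=-100: |R|=0.8868
θ=13/25≥1/2 ⇒ |1+12/25x|<|1−13/25x| ∀x<0 ⇒ stable on all of ℝ⁻.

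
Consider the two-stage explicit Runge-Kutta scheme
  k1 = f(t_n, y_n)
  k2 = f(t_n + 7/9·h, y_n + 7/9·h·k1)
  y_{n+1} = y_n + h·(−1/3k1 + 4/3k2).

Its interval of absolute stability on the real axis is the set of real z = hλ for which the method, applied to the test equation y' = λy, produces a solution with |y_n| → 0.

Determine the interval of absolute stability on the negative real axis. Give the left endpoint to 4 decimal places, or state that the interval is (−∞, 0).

(-0.9643, 0).

Test eqn y'=λy, z=hλ:
  k1=λy_n ⇒ h·k1=z·y_n;  k2=λ(1+7/9z)y_n ⇒ h·k2=z(1+7/9z)y_n
  y_{n+1}/y_n = 1 − 1/3z + 4/3z(1+7/9z) = 1 + z + 28/27z²
  Hence R(z) = 1 + z + 28/27z².

Solve |R(x)|<1 on ℝ⁻.
x=-0.76: |R|=0.8390
R=1: x+28/27x²=0 ⇒ x=−27/28=-0.9643; min R=1−1/(4·28/27)=0.7589>−1
Confirm numerically:
  x=-0.936: |R|=0.97254 <1
  x=-0.697: |R|=0.80680 <1
  x=-0.586: |R|=0.77011 <1
  x=-0.472: |R|=0.75904 <1
  x=-1.378: |R|=1.59121 >1
  x=-1.289: |R|=1.43406 >1
So |R|<1 on (-0.9643, 0).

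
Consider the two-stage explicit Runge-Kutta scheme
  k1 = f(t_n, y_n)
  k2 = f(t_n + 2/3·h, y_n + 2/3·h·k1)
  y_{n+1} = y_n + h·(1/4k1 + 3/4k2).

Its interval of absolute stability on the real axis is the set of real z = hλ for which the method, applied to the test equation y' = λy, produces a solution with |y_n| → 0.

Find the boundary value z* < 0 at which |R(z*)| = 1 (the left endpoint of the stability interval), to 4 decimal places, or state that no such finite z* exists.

Test eqn y'=λy, z=hλ:
  k1=λy_n ⇒ h·k1=z·y_n;  k2=λ(1+2/3z)y_n ⇒ h·k2=z(1+2/3z)y_n
  y_{n+1}/y_n = 1 + 1/4z + 3/4z(1+2/3z) = 1 + z + 1/2z²
  R(z) = 1 + z + 1/2z².

Find x<0 with |R(x)|<1.
x=-1.53: |R|=0.6404
R=1: x+1/2x²=0 ⇒ x=−2=-2.0000; min R=1−1/(4·1/2)=0.5000>−1
Confirm numerically:
  x=-1.595: |R|=0.67701 <1
  x=-1.461: |R|=0.60626 <1
  x=-1.308: |R|=0.54743 <1
  x=-1.231: |R|=0.52668 <1
  x=-2.594: |R|=1.77042 >1
  x=-2.501: |R|=1.62650 >1
  x=-2.073: |R|=1.07566 >1
Interval (-2.0000, 0).

left endpoint -2.0000.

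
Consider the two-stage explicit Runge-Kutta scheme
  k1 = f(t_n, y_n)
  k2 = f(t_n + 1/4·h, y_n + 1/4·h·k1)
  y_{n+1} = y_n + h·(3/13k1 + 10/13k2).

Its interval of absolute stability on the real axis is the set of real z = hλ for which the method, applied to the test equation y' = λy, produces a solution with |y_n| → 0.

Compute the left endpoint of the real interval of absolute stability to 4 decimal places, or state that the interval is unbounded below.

z* = -5.2000.

Test eqn y'=λy, z=hλ:
  k1=λy_n ⇒ h·k1=z·y_n;  k2=λ(1+1/4z)y_n ⇒ h·k2=z(1+1/4z)y_n
  y_{n+1}/y_n = 1 + 3/13z + 10/13z(1+1/4z) = 1 + z + 5/26z²
  ⇒ R(z) = 1 + z + 5/26z².

Boundary: |R(x)|=1, x<0.
x=-0.33: |R|=0.6909
R=1: x+5/26x²=0 ⇒ x=−26/5=-5.2000; min R=1−1/(4·5/26)=-0.3000>−1
Confirm numerically:
  x=-5.048: |R|=0.85244 <1
  x=-2.852: |R|=0.28779 <1
  x=-2.088: |R|=0.24959 <1
  x=-5.556: |R|=1.38037 >1
  x=-5.442: |R|=1.25326 >1
So |R|<1 on (-5.2000, 0).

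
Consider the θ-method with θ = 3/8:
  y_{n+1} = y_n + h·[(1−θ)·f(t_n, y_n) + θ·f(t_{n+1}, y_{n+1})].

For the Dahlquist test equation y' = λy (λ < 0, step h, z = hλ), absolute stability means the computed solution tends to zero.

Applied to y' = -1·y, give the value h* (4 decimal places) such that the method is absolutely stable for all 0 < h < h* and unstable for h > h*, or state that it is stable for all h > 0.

(-8.0000,0); λ=-1 ⇒ h* = (8)/1 = 8.0000.

Set f=λy, z=hλ:
  y_{n+1} = y_n + z·[5/8·y_n + 3/8·y_{n+1}] ⇒ (1 − 3/8z)y_{n+1} = (1 + 5/8z)y_n
  R(z) = (1 + 5/8z)/(1 − 3/8z).

Find x<0 with |R(x)|<1.
x=-0.6: |R|=0.5102
R=−1: 1+5/8x = −1+3/8x ⇒ -1/4x=2 ⇒ x=2/(-1/4)=-8.0000
Confirm numerically:
  x=-7.693: |R|=0.98024 <1
  x=-5.290: |R|=0.77294 <1
  x=-4.655: |R|=0.69542 <1
  x=-3.374: |R|=0.48946 <1
  x=-8.161: |R|=1.00991 >1
  x=-8.065: |R|=1.00404 >1
So |R|<1 on (-8.0000, 0).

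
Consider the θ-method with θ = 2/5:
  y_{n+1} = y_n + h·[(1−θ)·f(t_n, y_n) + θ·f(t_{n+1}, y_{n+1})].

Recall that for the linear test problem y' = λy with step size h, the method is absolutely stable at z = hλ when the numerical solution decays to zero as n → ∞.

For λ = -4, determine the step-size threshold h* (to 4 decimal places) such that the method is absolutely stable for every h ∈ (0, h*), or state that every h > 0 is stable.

(-10.0000,0); λ=-4 ⇒ h* = (10)/4 = 2.5000.

With y'=λy (z=hλ):
  y_{n+1} = y_n + z·[3/5·y_n + 2/5·y_{n+1}] ⇒ (1 − 2/5z)y_{n+1} = (1 + 3/5z)y_n
  so R(z) = (1 + 3/5z)/(1 − 2/5z).

Need |R(x)|<1, x<0.
x=-1.72: |R|=0.0190
R=−1: 1+3/5x = −1+2/5x ⇒ -1/5x=2 ⇒ x=2/(-1/5)=-10.0000
Confirm numerically:
  x=-9.602: |R|=0.98356 <1
  x=-6.928: |R|=0.83708 <1
  x=-6.067: |R|=0.77046 <1
  x=-5.563: |R|=0.72485 <1
  x=-10.574: |R|=1.02195 >1
  x=-10.544: |R|=1.02085 >1
  x=-10.177: |R|=1.00698 >1
Stable set (-10.0000, 0).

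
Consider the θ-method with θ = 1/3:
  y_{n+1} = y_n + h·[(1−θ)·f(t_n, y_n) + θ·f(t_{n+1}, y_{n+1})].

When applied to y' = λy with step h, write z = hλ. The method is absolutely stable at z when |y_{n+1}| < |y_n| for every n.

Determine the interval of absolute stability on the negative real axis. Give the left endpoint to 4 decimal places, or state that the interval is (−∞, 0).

Set f=λy, z=hλ:
  y_{n+1} = y_n + z·[2/3·y_n + 1/3·y_{n+1}] ⇒ (1 − 1/3z)y_{n+1} = (1 + 2/3z)y_n
  so R(z) = (1 + 2/3z)/(1 − 1/3z).

Solve |R(x)|<1 on ℝ⁻.
x=-1: |R|=0.2500
R=−1: 1+2/3x = −1+1/3x ⇒ -1/3x=2 ⇒ x=2/(-1/3)=-6.0000
Confirm numerically:
  x=-5.949: |R|=0.99430 <1
  x=-5.488: |R|=0.93968 <1
  x=-3.174: |R|=0.54227 <1
  x=-3.114: |R|=0.52797 <1
  x=-6.493: |R|=1.05193 >1
  x=-6.189: |R|=1.02057 >1
Interval (-6.0000, 0).

z∈(-6.0000,0).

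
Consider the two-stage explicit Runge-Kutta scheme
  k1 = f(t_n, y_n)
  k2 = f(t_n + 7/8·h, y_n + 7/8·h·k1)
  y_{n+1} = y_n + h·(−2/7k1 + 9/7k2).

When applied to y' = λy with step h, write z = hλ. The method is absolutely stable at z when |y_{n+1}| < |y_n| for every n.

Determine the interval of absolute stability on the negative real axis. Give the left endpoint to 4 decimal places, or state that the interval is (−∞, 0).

Set f=λy, z=hλ:
  k1=λy_n ⇒ h·k1=z·y_n;  k2=λ(1+7/8z)y_n ⇒ h·k2=z(1+7/8z)y_n
  y_{n+1}/y_n = 1 − 2/7z + 9/7z(1+7/8z) = 1 + z + 9/8z²
  ⇒ R(z) = 1 + z + 9/8z².

Boundary: |R(x)|=1, x<0.
x=-1.04: |R|=1.1768
R=1: x+9/8x²=0 ⇒ x=−8/9=-0.8889; min R=1−1/(4·9/8)=0.7778>−1
Confirm numerically:
  x=-0.868: |R|=0.97960 <1
  x=-0.660: |R|=0.83005 <1
  x=-0.510: |R|=0.78261 <1
  x=-0.439: |R|=0.77781 <1
  x=-1.179: |R|=1.38480 >1
  x=-1.168: |R|=1.36675 >1
  x=-0.918: |R|=1.03006 >1
Interval (-0.8889, 0).

(-0.8889, 0).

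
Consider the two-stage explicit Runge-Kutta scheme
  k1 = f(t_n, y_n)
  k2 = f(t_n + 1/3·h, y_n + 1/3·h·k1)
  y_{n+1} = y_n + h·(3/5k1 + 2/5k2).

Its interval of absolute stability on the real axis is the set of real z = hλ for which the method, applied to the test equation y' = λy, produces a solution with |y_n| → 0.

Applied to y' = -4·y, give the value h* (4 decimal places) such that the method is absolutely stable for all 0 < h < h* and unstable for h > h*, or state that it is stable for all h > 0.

Test eqn y'=λy, z=hλ:
  k1=λy_n ⇒ h·k1=z·y_n;  k2=λ(1+1/3z)y_n ⇒ h·k2=z(1+1/3z)y_n
  y_{n+1}/y_n = 1 + 3/5z + 2/5z(1+1/3z) = 1 + z + 2/15z²
  Hence R(z) = 1 + z + 2/15z².

Solve |R(x)|<1 on ℝ⁻.
x=-1.71: |R|=0.3201
R=1: x+2/15x²=0 ⇒ x=−15/2=-7.5000; min R=1−1/(4·2/15)=-0.8750>−1
Confirm numerically:
  x=-5.246: |R|=0.57660 <1
  x=-3.682: |R|=0.87438 <1
  x=-3.232: |R|=0.83922 <1
  x=-7.999: |R|=1.53220 >1
  x=-7.706: |R|=1.21166 >1
  x=-7.521: |R|=1.02106 >1
So |R|<1 on (-7.5000, 0).

(-7.5000,0); λ=-4 ⇒ h* = (15/2)/4 = 1.8750.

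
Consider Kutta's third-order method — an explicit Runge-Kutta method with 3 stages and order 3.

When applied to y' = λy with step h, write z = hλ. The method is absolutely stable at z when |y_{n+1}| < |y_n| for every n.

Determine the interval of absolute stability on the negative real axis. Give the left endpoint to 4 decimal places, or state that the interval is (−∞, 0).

Set f=λy, z=hλ:
  order 3, 3-stage ⇒ R(z)=1+z+z^2/2+z^3/6
  (e.g. R(-0.71)=0.48240, |R|=0.48240)

Need |R(x)|<1, x<0.
x=-0.71: |R|=0.4824
|R(-2.6)|=1.1493 |R(-0.9)|=0.3835 |R(-0.56)|=0.5675
Bisect:
  x_lo=-3.0729 |R|=2.1876  x_hi=-0.2203 |R|=0.8022
  mid=-1.64661 |R|=0.03503 →hi
  mid=-2.35975 |R|=0.76556 →hi
  mid=-2.71633 |R|=1.36748 →lo
  mid=-2.53804 |R|=1.04208 →lo
  mid=-2.44890 |R|=0.89806 →hi
  mid=-2.49347 |R|=0.96858 →hi
  mid=-2.51575 |R|=1.00495 →lo
  mid=-2.50461 |R|=0.98668 →hi
  mid=-2.51018 |R|=0.99579 →hi
  ...
  [-2.51279,-2.51262] ⇒ x*=-2.5127
So |R|<1 on (-2.5127, 0).

(-2.5127, 0).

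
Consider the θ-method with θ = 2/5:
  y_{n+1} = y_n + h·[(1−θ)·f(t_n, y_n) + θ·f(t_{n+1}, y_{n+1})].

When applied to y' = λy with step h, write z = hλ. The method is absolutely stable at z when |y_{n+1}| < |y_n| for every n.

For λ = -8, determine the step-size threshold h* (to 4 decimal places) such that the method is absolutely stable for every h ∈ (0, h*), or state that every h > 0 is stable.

(-10.0000,0); λ=-8 ⇒ h* = (10)/8 = 1.2500.

Set f=λy, z=hλ:
  y_{n+1} = y_n + z·[3/5·y_n + 2/5·y_{n+1}] ⇒ (1 − 2/5z)y_{n+1} = (1 + 3/5z)y_n
  R(z) = (1 + 3/5z)/(1 − 2/5z).

Solve |R(x)|<1 on ℝ⁻.
x=-0.64: |R|=0.4904
R=−1: 1+3/5x = −1+2/5x ⇒ -1/5x=2 ⇒ x=2/(-1/5)=-10.0000
Confirm numerically:
  x=-9.551: |R|=0.98137 <1
  x=-5.348: |R|=0.70362 <1
  x=-5.002: |R|=0.66689 <1
  x=-10.409: |R|=1.01584 >1
  x=-10.344: |R|=1.01339 >1
So |R|<1 on (-10.0000, 0).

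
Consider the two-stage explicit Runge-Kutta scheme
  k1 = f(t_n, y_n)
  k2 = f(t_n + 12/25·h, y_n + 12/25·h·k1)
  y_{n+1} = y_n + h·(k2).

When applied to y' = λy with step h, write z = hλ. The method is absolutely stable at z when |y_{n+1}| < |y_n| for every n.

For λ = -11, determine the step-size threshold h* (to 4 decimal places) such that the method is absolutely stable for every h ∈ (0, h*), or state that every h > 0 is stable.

(-2.0833,0); λ=-11 ⇒ h* = (25/12)/11 = 0.1894.

On y'=λy, z=hλ:
  k1=λy_n ⇒ h·k1=z·y_n;  k2=λ(1+12/25z)y_n ⇒ h·k2=z(1+12/25z)y_n
  y_{n+1}/y_n = 1 + z(1+12/25z) = 1 + z + 12/25z²
  Hence R(z) = 1 + z + 12/25z².

Find x<0 with |R(x)|<1.
x=-1.3: |R|=0.5112
R=1: x+12/25x²=0 ⇒ x=−25/12=-2.0833; min R=1−1/(4·12/25)=0.4792>−1
Confirm numerically:
  x=-2.031: |R|=0.94898 <1
  x=-1.478: |R|=0.57055 <1
  x=-1.098: |R|=0.48069 <1
  x=-2.572: |R|=1.60329 >1
  x=-2.469: |R|=1.45706 >1
  x=-2.233: |R|=1.16042 >1
Stable set (-2.0833, 0).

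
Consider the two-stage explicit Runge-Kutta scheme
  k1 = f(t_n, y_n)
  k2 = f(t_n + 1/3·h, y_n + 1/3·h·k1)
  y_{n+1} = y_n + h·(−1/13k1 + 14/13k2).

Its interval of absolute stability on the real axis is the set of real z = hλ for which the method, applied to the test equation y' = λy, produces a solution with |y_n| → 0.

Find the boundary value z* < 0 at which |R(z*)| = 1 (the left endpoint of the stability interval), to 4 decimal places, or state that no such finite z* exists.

On y'=λy, z=hλ:
  k1=λy_n ⇒ h·k1=z·y_n;  k2=λ(1+1/3z)y_n ⇒ h·k2=z(1+1/3z)y_n
  y_{n+1}/y_n = 1 − 1/13z + 14/13z(1+1/3z) = 1 + z + 14/39z²
  R(z) = 1 + z + 14/39z².

Need |R(x)|<1, x<0.
x=-0.87: |R|=0.4017
R=1: x+14/39x²=0 ⇒ x=−39/14=-2.7857; min R=1−1/(4·14/39)=0.3036>−1
Confirm numerically:
  x=-2.075: |R|=0.47061 <1
  x=-1.458: |R|=0.30509 <1
  x=-1.304: |R|=0.30641 <1
  x=-1.188: |R|=0.31864 <1
  x=-3.379: |R|=1.71964 >1
  x=-3.010: |R|=1.24234 >1
Stable set (-2.7857, 0).

left endpoint -2.7857.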